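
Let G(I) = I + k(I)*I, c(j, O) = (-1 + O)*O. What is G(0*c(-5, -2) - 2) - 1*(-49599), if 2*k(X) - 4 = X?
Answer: 49595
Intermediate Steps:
k(X) = 2 + X/2
c(j, O) = O*(-1 + O)
G(I) = I + I*(2 + I/2) (G(I) = I + (2 + I/2)*I = I + I*(2 + I/2))
G(0*c(-5, -2) - 2) - 1*(-49599) = (0*(-2*(-1 - 2)) - 2)*(6 + (0*(-2*(-1 - 2)) - 2))/2 - 1*(-49599) = (0*(-2*(-3)) - 2)*(6 + (0*(-2*(-3)) - 2))/2 + 49599 = (0*6 - 2)*(6 + (0*6 - 2))/2 + 49599 = (0 - 2)*(6 + (0 - 2))/2 + 49599 = (½)*(-2)*(6 - 2) + 49599 = (½)*(-2)*4 + 49599 = -4 + 49599 = 49595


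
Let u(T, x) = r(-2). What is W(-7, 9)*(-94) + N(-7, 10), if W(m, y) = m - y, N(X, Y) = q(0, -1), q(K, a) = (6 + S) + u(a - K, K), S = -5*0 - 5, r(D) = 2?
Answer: 1507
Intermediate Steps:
u(T, x) = 2
S = -5 (S = 0 - 5 = -5)
q(K, a) = 3 (q(K, a) = (6 - 5) + 2 = 1 + 2 = 3)
N(X, Y) = 3
W(-7, 9)*(-94) + N(-7, 10) = (-7 - 1*9)*(-94) + 3 = (-7 - 9)*(-94) + 3 = -16*(-94) + 3 = 1504 + 3 = 1507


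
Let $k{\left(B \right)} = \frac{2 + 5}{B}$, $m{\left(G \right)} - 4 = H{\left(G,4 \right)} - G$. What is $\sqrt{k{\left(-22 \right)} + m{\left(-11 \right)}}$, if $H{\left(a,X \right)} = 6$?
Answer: $\frac{\sqrt{10010}}{22} \approx 4.5477$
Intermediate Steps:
$m{\left(G \right)} = 10 - G$ ($m{\left(G \right)} = 4 - \left(-6 + G\right) = 10 - G$)
$k{\left(B \right)} = \frac{7}{B}$
$\sqrt{k{\left(-22 \right)} + m{\left(-11 \right)}} = \sqrt{\frac{7}{-22} + \left(10 - -11\right)} = \sqrt{7 \left(- \frac{1}{22}\right) + \left(10 + 11\right)} = \sqrt{- \frac{7}{22} + 21} = \sqrt{\frac{455}{22}} = \frac{\sqrt{10010}}{22}$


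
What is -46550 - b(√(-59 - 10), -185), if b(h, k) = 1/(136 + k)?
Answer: -2280949/49 ≈ -46550.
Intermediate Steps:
-46550 - b(√(-59 - 10), -185) = -46550 - 1/(136 - 185) = -46550 - 1/(-49) = -46550 - 1*(-1/49) = -46550 + 1/49 = -2280949/49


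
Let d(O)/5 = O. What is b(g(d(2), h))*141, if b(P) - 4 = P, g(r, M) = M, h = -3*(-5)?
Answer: 2679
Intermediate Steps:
d(O) = 5*O
h = 15
b(P) = 4 + P
b(g(d(2), h))*141 = (4 + 15)*141 = 19*141 = 2679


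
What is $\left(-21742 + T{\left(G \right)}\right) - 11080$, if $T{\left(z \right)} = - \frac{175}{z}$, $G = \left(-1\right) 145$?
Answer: $- \frac{951803}{29} \approx -32821.0$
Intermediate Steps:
$G = -145$
$\left(-21742 + T{\left(G \right)}\right) - 11080 = \left(-21742 - \frac{175}{-145}\right) - 11080 = \left(-21742 - - \frac{35}{29}\right) - 11080 = \left(-21742 + \frac{35}{29}\right) - 11080 = - \frac{630483}{29} - 11080 = - \frac{951803}{29}$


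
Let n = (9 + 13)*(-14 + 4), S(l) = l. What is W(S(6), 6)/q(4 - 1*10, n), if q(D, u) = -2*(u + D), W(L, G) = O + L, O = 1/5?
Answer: 31/2260 ≈ 0.013717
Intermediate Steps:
O = ⅕ ≈ 0.20000
W(L, G) = ⅕ + L
n = -220 (n = 22*(-10) = -220)
q(D, u) = -2*D - 2*u (q(D, u) = -2*(D + u) = -2*D - 2*u)
W(S(6), 6)/q(4 - 1*10, n) = (⅕ + 6)/(-2*(4 - 1*10) - 2*(-220)) = 31/(5*(-2*(4 - 10) + 440)) = 31/(5*(-2*(-6) + 440)) = 31/(5*(12 + 440)) = (31/5)/452 = (31/5)*(1/452) = 31/2260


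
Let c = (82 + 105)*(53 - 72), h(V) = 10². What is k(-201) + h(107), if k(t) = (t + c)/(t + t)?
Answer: 21977/201 ≈ 109.34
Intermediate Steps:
h(V) = 100
c = -3553 (c = 187*(-19) = -3553)
k(t) = (-3553 + t)/(2*t) (k(t) = (t - 3553)/(t + t) = (-3553 + t)/((2*t)) = (-3553 + t)*(1/(2*t)) = (-3553 + t)/(2*t))
k(-201) + h(107) = (½)*(-3553 - 201)/(-201) + 100 = (½)*(-1/201)*(-3754) + 100 = 1877/201 + 100 = 21977/201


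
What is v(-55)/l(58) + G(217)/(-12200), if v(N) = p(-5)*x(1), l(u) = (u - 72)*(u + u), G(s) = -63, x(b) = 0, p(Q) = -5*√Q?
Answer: 63/12200 ≈ 0.0051639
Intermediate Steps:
l(u) = 2*u*(-72 + u) (l(u) = (-72 + u)*(2*u) = 2*u*(-72 + u))
v(N) = 0 (v(N) = -5*I*√5*0 = 0)
v(-55)/l(58) + G(217)/(-12200) = 0/((2*58*(-72 + 58))) - 63/(-12200) = 0/((2*58*(-14))) - 63*(-1/12200) = 0/(-1624) + 63/12200 = 0*(-1/1624) + 63/12200 = 0 + 63/12200 = 63/12200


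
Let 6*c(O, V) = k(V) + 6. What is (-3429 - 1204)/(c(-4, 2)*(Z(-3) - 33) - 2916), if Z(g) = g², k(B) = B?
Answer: 4633/2948 ≈ 1.5716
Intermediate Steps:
c(O, V) = 1 + V/6 (c(O, V) = (V + 6)/6 = (6 + V)/6 = 1 + V/6)
(-3429 - 1204)/(c(-4, 2)*(Z(-3) - 33) - 2916) = (-3429 - 1204)/((1 + (⅙)*2)*((-3)² - 33) - 2916) = -4633/((1 + ⅓)*(9 - 33) - 2916) = -4633/((4/3)*(-24) - 2916) = -4633/(-32 - 2916) = -4633/(-2948) = -4633*(-1/2948) = 4633/2948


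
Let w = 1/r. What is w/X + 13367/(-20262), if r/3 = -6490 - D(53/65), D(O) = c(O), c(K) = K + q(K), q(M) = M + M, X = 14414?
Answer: -20327323080613/30812614501053 ≈ -0.65971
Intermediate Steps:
q(M) = 2*M
c(K) = 3*K (c(K) = K + 2*K = 3*K)
D(O) = 3*O
r = -1266027/65 (r = 3*(-6490 - 3*53/65) = 3*(-6490 - 1*159/65) = 3*(-6490 - 159/65) = 3*(-422009/65) = -1266027/65 ≈ -19477.)
w = -65/1266027 (w = 1/(-1266027/65) = -65/1266027 ≈ -5.1342e-5)
w/X + 13367/(-20262) = -65/1266027/14414 + 13367/(-20262) = -65/1266027*1/14414 + 13367*(-1/20262) = -65/18248513178 - 13367/20262 = -20327323080613/30812614501053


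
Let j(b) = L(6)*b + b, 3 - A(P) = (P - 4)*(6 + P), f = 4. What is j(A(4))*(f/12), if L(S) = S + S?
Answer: 13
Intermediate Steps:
L(S) = 2*S
A(P) = 3 - (-4 + P)*(6 + P) (A(P) = 3 - (P - 4)*(6 + P) = 3 - (-4 + P)*(6 + P))
j(b) = 13*b (j(b) = (2*6)*b + b = 12*b + b = 13*b)
j(A(4))*(f/12) = (13*(27 - 1*4**2 - 2*4))*(4/12) = (13*(27 - 1*16 - 8))*(4*(1/12)) = (13*(27 - 16 - 8))*(1/3) = (13*3)*(1/3) = 39*(1/3) = 13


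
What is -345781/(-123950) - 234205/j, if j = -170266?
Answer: 21976114374/5276117675 ≈ 4.1652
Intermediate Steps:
-345781/(-123950) - 234205/j = -345781/(-123950) - 234205/(-170266) = -345781*(-1/123950) - 234205*(-1/170266) = 345781/123950 + 234205/170266 = 21976114374/5276117675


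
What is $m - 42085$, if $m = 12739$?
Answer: $-29346$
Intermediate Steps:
$m - 42085 = 12739 - 42085 = -29346$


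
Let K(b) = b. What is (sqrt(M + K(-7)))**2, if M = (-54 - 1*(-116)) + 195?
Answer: 250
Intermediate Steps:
M = 257 (M = (-54 + 116) + 195 = 62 + 195 = 257)
(sqrt(M + K(-7)))**2 = (sqrt(257 - 7))**2 = (sqrt(250))**2 = (5*sqrt(10))**2 = 250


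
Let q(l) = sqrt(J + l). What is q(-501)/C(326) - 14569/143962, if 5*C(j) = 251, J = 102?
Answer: -14569/143962 + 5*I*sqrt(399)/251 ≈ -0.1012 + 0.39791*I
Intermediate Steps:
q(l) = sqrt(102 + l)
C(j) = 251/5 (C(j) = (1/5)*251 = 251/5)
q(-501)/C(326) - 14569/143962 = sqrt(102 - 501)/(251/5) - 14569/143962 = sqrt(-399)*(5/251) - 14569*1/143962 = (I*sqrt(399))*(5/251) - 14569/143962 = 5*I*sqrt(399)/251 - 14569/143962 = -14569/143962 + 5*I*sqrt(399)/251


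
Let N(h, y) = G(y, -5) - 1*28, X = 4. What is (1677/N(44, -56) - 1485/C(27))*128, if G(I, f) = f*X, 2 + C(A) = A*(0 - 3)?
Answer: -181096/83 ≈ -2181.9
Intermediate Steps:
C(A) = -2 - 3*A (C(A) = -2 + A*(0 - 3) = -2 + A*(-3) = -2 - 3*A)
G(I, f) = 4*f (G(I, f) = f*4 = 4*f)
N(h, y) = -48 (N(h, y) = 4*(-5) - 1*28 = -20 - 28 = -48)
(1677/N(44, -56) - 1485/C(27))*128 = (1677/(-48) - 1485/(-2 - 3*27))*128 = (1677*(-1/48) - 1485/(-2 - 81))*128 = (-559/16 - 1485/(-83))*128 = (-559/16 - 1485*(-1/83))*128 = (-559/16 + 1485/83)*128 = -22637/1328*128 = -181096/83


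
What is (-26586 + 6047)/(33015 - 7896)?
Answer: -20539/25119 ≈ -0.81767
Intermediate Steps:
(-26586 + 6047)/(33015 - 7896) = -20539/25119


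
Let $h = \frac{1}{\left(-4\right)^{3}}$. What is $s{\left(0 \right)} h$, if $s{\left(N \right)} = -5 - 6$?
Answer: $\frac{11}{64} \approx 0.17188$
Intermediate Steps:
$s{\left(N \right)} = -11$ ($s{\left(N \right)} = -5 - 6 = -11$)
$h = - \frac{1}{64}$ ($h = \frac{1}{-64} = - \frac{1}{64} \approx -0.015625$)
$s{\left(0 \right)} h = \left(-11\right) \left(- \frac{1}{64}\right) = \frac{11}{64}$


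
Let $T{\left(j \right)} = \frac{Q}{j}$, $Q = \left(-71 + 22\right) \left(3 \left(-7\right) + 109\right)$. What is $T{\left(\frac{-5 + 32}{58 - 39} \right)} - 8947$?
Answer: $- \frac{323497}{27} \approx -11981.0$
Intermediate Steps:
$Q = -4312$ ($Q = - 49 \left(-21 + 109\right) = \left(-49\right) 88 = -4312$)
$T{\left(j \right)} = - \frac{4312}{j}$
$T{\left(\frac{-5 + 32}{58 - 39} \right)} - 8947 = - \frac{4312}{\left(-5 + 32\right) \frac{1}{58 - 39}} - 8947 = - \frac{4312}{27 \cdot \frac{1}{19}} - 8947 = - \frac{4312}{\frac{27}{19}} - 8947 = \left(-4312\right) \frac{19}{27} - 8947 = - \frac{81928}{27} - 8947 = - \frac{323497}{27}$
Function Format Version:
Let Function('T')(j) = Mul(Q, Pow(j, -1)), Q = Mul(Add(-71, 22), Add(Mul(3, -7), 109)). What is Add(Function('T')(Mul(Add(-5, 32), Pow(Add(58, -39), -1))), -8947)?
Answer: Rational(-323497, 27) ≈ -11981.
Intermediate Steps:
Q = -4312 (Q = Mul(-49, Add(-21, 109)) = Mul(-49, 88) = -4312)
Function('T')(j) = Mul(-4312, Pow(j, -1))
Add(Function('T')(Mul(Add(-5, 32), Pow(Add(58, -39), -1))), -8947) = Add(Mul(-4312, Pow(Mul(Add(-5, 32), Pow(Add(58, -39), -1)), -1)), -8947) = Add(Mul(-4312, Pow(Mul(27, Pow(19, -1)), -1)), -8947) = Add(Mul(-4312, Pow(Mul(27, Rational(1, 19)), -1)), -8947) = Add(Mul(-4312, Pow(Rational(27, 19), -1)), -8947) = Add(Mul(-4312, Rational(19, 27)), -8947) = Add(Rational(-81928, 27), -8947) = Rational(-323497, 27)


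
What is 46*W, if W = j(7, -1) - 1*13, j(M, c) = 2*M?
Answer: 46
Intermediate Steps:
W = 1 (W = 2*7 - 1*13 = 14 - 13 = 1)
46*W = 46*1 = 46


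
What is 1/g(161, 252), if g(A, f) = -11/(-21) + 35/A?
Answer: 483/358 ≈ 1.3492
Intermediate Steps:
g(A, f) = 11/21 + 35/A (g(A, f) = -11*(-1/21) + 35/A = 11/21 + 35/A)
1/g(161, 252) = 1/(11/21 + 35/161) = 1/(11/21 + 35*(1/161)) = 1/(11/21 + 5/23) = 1/(358/483) = 483/358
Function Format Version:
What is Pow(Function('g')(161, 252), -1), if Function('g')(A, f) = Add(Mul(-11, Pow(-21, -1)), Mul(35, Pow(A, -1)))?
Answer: Rational(483, 358) ≈ 1.3492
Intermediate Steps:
Function('g')(A, f) = Add(Rational(11, 21), Mul(35, Pow(A, -1))) (Function('g')(A, f) = Add(Mul(-11, Rational(-1, 21)), Mul(35, Pow(A, -1))) = Add(Rational(11, 21), Mul(35, Pow(A, -1))))
Pow(Function('g')(161, 252), -1) = Pow(Add(Rational(11, 21), Mul(35, Pow(161, -1))), -1) = Pow(Add(Rational(11, 21), Mul(35, Rational(1, 161))), -1) = Pow(Add(Rational(11, 21), Rational(5, 23)), -1) = Pow(Rational(358, 483), -1) = Rational(483, 358)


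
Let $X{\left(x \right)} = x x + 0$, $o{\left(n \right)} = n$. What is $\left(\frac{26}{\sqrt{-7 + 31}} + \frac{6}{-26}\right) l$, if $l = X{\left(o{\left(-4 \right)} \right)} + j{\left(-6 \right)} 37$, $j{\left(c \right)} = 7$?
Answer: $- \frac{825}{13} + \frac{3575 \sqrt{6}}{6} \approx 1396.0$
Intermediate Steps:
$X{\left(x \right)} = x^{2}$ ($X{\left(x \right)} = x^{2} + 0 = x^{2}$)
$l = 275$ ($l = \left(-4\right)^{2} + 7 \cdot 37 = 16 + 259 = 275$)
$\left(\frac{26}{\sqrt{-7 + 31}} + \frac{6}{-26}\right) l = \left(\frac{26}{\sqrt{-7 + 31}} + \frac{6}{-26}\right) 275 = \left(\frac{26}{\sqrt{24}} + 6 \left(- \frac{1}{26}\right)\right) 275 = \left(\frac{26}{2 \sqrt{6}} - \frac{3}{13}\right) 275 = \left(26 \frac{\sqrt{6}}{12} - \frac{3}{13}\right) 275 = \left(\frac{13 \sqrt{6}}{6} - \frac{3}{13}\right) 275 = \left(- \frac{3}{13} + \frac{13 \sqrt{6}}{6}\right) 275 = - \frac{825}{13} + \frac{3575 \sqrt{6}}{6}$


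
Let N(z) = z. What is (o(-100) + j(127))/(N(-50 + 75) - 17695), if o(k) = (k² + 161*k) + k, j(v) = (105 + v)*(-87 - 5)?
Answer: 13772/8835 ≈ 1.5588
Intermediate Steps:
j(v) = -9660 - 92*v (j(v) = (105 + v)*(-92) = -9660 - 92*v)
o(k) = k² + 162*k
(o(-100) + j(127))/(N(-50 + 75) - 17695) = (-100*(162 - 100) + (-9660 - 92*127))/((-50 + 75) - 17695) = (-100*62 + (-9660 - 11684))/(25 - 17695) = (-6200 - 21344)/(-17670) = -27544*(-1/17670) = 13772/8835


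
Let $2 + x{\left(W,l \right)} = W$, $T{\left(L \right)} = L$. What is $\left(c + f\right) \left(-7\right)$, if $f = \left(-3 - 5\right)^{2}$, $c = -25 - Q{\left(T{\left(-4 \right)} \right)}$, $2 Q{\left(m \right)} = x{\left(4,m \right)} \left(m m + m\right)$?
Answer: $-189$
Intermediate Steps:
$x{\left(W,l \right)} = -2 + W$
$Q{\left(m \right)} = m + m^{2}$ ($Q{\left(m \right)} = \frac{\left(-2 + 4\right) \left(m m + m\right)}{2} = \frac{2 \left(m^{2} + m\right)}{2} = \frac{2 \left(m + m^{2}\right)}{2} = \frac{2 m + 2 m^{2}}{2} = m + m^{2}$)
$c = -37$ ($c = -25 - - 4 \left(1 - 4\right) = -25 - \left(-4\right) \left(-3\right) = -25 - 12 = -37$)
$f = 64$ ($f = \left(-3 - 5\right)^{2} = \left(-8\right)^{2} = 64$)
$\left(c + f\right) \left(-7\right) = \left(-37 + 64\right) \left(-7\right) = 27 \left(-7\right) = -189$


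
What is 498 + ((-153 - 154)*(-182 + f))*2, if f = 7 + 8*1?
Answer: 103036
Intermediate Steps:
f = 15 (f = 7 + 8 = 15)
498 + ((-153 - 154)*(-182 + f))*2 = 498 + ((-153 - 154)*(-182 + 15))*2 = 498 - 307*(-167)*2 = 498 + 51269*2 = 498 + 102538 = 103036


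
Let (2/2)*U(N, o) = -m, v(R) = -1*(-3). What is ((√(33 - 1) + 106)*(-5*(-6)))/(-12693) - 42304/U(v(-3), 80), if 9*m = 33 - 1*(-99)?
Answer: 134229508/46541 - 40*√2/4231 ≈ 2884.1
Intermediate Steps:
m = 44/3 (m = (33 - 1*(-99))/9 = (33 + 99)/9 = (⅑)*132 = 44/3 ≈ 14.667)
v(R) = 3
U(N, o) = -44/3 (U(N, o) = -1*44/3 = -44/3)
((√(33 - 1) + 106)*(-5*(-6)))/(-12693) - 42304/U(v(-3), 80) = ((√(33 - 1) + 106)*(-5*(-6)))/(-12693) - 42304/(-44/3) = ((√32 + 106)*30)*(-1/12693) - 42304*(-3/44) = ((4*√2 + 106)*30)*(-1/12693) + 31728/11 = ((106 + 4*√2)*30)*(-1/12693) + 31728/11 = (3180 + 120*√2)*(-1/12693) + 31728/11 = (-1060/4231 - 40*√2/4231) + 31728/11 = 134229508/46541 - 40*√2/4231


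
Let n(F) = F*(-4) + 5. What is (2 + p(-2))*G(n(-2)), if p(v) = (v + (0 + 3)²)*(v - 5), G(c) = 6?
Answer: -282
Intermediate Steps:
n(F) = 5 - 4*F (n(F) = -4*F + 5 = 5 - 4*F)
p(v) = (-5 + v)*(9 + v) (p(v) = (v + 3²)*(-5 + v) = (v + 9)*(-5 + v) = (9 + v)*(-5 + v) = (-5 + v)*(9 + v))
(2 + p(-2))*G(n(-2)) = (2 + (-45 + (-2)² + 4*(-2)))*6 = (2 + (-45 + 4 - 8))*6 = (2 - 49)*6 = -47*6 = -282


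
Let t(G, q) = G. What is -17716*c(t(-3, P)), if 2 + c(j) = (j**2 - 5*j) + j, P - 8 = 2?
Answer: -336604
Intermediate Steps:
P = 10 (P = 8 + 2 = 10)
c(j) = -2 + j**2 - 4*j (c(j) = -2 + ((j**2 - 5*j) + j) = -2 + (j**2 - 4*j) = -2 + j**2 - 4*j)
-17716*c(t(-3, P)) = -17716*(-2 + (-3)**2 - 4*(-3)) = -17716*(-2 + 9 + 12) = -17716*19 = -336604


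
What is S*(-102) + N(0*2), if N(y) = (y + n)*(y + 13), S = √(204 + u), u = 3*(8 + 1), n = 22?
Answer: 286 - 102*√231 ≈ -1264.3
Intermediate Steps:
u = 27 (u = 3*9 = 27)
S = √231 (S = √(204 + 27) = √231 ≈ 15.199)
N(y) = (13 + y)*(22 + y) (N(y) = (y + 22)*(y + 13) = (22 + y)*(13 + y) = (13 + y)*(22 + y))
S*(-102) + N(0*2) = √231*(-102) + (286 + (0*2)² + 35*(0*2)) = -102*√231 + (286 + 0² + 35*0) = -102*√231 + (286 + 0 + 0) = -102*√231 + 286 = 286 - 102*√231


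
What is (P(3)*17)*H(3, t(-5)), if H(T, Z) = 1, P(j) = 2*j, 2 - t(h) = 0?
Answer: 102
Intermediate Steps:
t(h) = 2 (t(h) = 2 - 1*0 = 2 + 0 = 2)
(P(3)*17)*H(3, t(-5)) = ((2*3)*17)*1 = (6*17)*1 = 102*1 = 102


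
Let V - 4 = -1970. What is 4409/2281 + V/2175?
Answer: 5105129/4961175 ≈ 1.0290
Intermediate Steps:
V = -1966 (V = 4 - 1970 = -1966)
4409/2281 + V/2175 = 4409/2281 - 1966/2175 = 5105129/4961175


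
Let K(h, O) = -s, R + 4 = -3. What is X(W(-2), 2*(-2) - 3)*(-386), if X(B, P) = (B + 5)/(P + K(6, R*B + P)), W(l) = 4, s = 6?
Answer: 3474/13 ≈ 267.23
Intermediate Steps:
R = -7 (R = -4 - 3 = -7)
K(h, O) = -6 (K(h, O) = -1*6 = -6)
X(B, P) = (5 + B)/(-6 + P) (X(B, P) = (B + 5)/(P - 6) = (5 + B)/(-6 + P))
X(W(-2), 2*(-2) - 3)*(-386) = ((5 + 4)/(-6 + (2*(-2) - 3)))*(-386) = (9/(-6 + (-4 - 3)))*(-386) = (9/(-6 - 7))*(-386) = (9/(-13))*(-386) = -1/13*9*(-386) = -9/13*(-386) = 3474/13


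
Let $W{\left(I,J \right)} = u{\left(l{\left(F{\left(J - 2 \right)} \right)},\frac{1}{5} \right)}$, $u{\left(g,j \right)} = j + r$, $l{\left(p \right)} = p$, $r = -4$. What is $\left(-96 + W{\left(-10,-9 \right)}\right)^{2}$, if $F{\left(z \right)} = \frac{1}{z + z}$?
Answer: $\frac{249001}{25} \approx 9960.0$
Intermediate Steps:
$F{\left(z \right)} = \frac{1}{2 z}$
$u{\left(g,j \right)} = -4 + j$ ($u{\left(g,j \right)} = j - 4 = -4 + j$)
$W{\left(I,J \right)} = - \frac{19}{5}$ ($W{\left(I,J \right)} = -4 + \frac{1}{5} = - \frac{19}{5}$)
$\left(-96 + W{\left(-10,-9 \right)}\right)^{2} = \left(-96 - \frac{19}{5}\right)^{2} = \left(- \frac{499}{5}\right)^{2} = \frac{249001}{25}$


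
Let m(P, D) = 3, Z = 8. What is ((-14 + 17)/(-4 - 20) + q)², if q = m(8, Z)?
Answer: 529/64 ≈ 8.2656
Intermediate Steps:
q = 3
((-14 + 17)/(-4 - 20) + q)² = ((-14 + 17)/(-4 - 20) + 3)² = (3/(-24) + 3)² = (3*(-1/24) + 3)² = (-⅛ + 3)² = (23/8)² = 529/64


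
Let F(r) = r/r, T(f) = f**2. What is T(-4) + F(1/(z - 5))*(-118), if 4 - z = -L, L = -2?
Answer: -102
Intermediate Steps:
z = 2 (z = 4 - (-1)*(-2) = 4 - 1*2 = 4 - 2 = 2)
F(r) = 1
T(-4) + F(1/(z - 5))*(-118) = (-4)**2 + 1*(-118) = 16 - 118 = -102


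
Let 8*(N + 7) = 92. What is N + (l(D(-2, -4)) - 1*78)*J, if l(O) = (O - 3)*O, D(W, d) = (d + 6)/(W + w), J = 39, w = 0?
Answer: -5763/2 ≈ -2881.5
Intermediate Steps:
D(W, d) = (6 + d)/W (D(W, d) = (d + 6)/(W + 0) = (6 + d)/W)
l(O) = O*(-3 + O) (l(O) = (-3 + O)*O = O*(-3 + O))
N = 9/2 (N = -7 + (⅛)*92 = -7 + 23/2 = 9/2 ≈ 4.5000)
N + (l(D(-2, -4)) - 1*78)*J = 9/2 + (((6 - 4)/(-2))*(-3 + (6 - 4)/(-2)) - 1*78)*39 = 9/2 + ((-½*2)*(-3 - ½*2) - 78)*39 = 9/2 + (-(-3 - 1) - 78)*39 = 9/2 + (-1*(-4) - 78)*39 = 9/2 + (4 - 78)*39 = 9/2 - 74*39 = 9/2 - 2886 = -5763/2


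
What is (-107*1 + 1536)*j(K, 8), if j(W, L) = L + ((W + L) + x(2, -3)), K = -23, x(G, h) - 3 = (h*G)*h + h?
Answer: 15719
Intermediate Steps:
x(G, h) = 3 + h + G*h**2 (x(G, h) = 3 + ((h*G)*h + h) = 3 + ((G*h)*h + h) = 3 + (G*h**2 + h) = 3 + (h + G*h**2) = 3 + h + G*h**2)
j(W, L) = 18 + W + 2*L (j(W, L) = L + ((W + L) + (3 - 3 + 2*(-3)**2)) = L + ((L + W) + (3 - 3 + 2*9)) = L + ((L + W) + (3 - 3 + 18)) = L + ((L + W) + 18) = L + (18 + L + W) = 18 + W + 2*L)
(-107*1 + 1536)*j(K, 8) = (-107*1 + 1536)*(18 - 23 + 2*8) = (-107 + 1536)*(18 - 23 + 16) = 1429*11 = 15719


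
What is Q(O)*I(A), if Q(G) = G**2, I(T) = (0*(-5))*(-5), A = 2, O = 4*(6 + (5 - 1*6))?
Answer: 0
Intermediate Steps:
O = 20 (O = 4*(6 + (5 - 6)) = 4*(6 - 1) = 4*5 = 20)
I(T) = 0 (I(T) = 0*(-5) = 0)
Q(O)*I(A) = 20**2*0 = 400*0 = 0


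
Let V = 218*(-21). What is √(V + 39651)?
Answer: 9*√433 ≈ 187.28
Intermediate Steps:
V = -4578
√(V + 39651) = √(-4578 + 39651) = √35073 = 9*√433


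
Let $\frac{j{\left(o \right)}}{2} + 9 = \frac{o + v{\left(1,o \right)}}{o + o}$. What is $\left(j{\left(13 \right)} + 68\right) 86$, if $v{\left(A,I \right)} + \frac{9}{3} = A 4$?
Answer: $\frac{57104}{13} \approx 4392.6$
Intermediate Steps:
$v{\left(A,I \right)} = -3 + 4 A$ ($v{\left(A,I \right)} = -3 + A 4 = -3 + 4 A$)
$j{\left(o \right)} = -18 + \frac{1 + o}{o}$ ($j{\left(o \right)} = -18 + 2 \frac{o + \left(-3 + 4 \cdot 1\right)}{o + o} = -18 + 2 \frac{o + \left(-3 + 4\right)}{2 o} = -18 + 2 \left(o + 1\right) \frac{1}{2 o} = -18 + 2 \left(1 + o\right) \frac{1}{2 o} = -18 + 2 \frac{1 + o}{2 o} = -18 + \frac{1 + o}{o}$)
$\left(j{\left(13 \right)} + 68\right) 86 = \left(\left(-17 + \frac{1}{13}\right) + 68\right) 86 = \left(- \frac{220}{13} + 68\right) 86 = \frac{664}{13} \cdot 86 = \frac{57104}{13}$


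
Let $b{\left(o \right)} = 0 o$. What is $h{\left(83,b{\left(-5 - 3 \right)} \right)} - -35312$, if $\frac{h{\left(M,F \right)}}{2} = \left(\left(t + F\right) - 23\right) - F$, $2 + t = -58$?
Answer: $35146$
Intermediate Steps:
$t = -60$ ($t = -2 - 58 = -60$)
$b{\left(o \right)} = 0$
$h{\left(M,F \right)} = -166$ ($h{\left(M,F \right)} = 2 \left(\left(\left(-60 + F\right) - 23\right) - F\right) = 2 \left(\left(-83 + F\right) - F\right) = 2 \left(-83\right) = -166$)
$h{\left(83,b{\left(-5 - 3 \right)} \right)} - -35312 = -166 - -35312 = -166 + 35312 = 35146$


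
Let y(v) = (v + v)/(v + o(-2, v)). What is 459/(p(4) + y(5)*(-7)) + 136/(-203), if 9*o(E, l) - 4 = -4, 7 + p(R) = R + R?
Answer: -94945/2639 ≈ -35.978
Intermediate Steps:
p(R) = -7 + 2*R (p(R) = -7 + (R + R) = -7 + 2*R)
o(E, l) = 0 (o(E, l) = 4/9 + (⅑)*(-4) = 4/9 - 4/9 = 0)
y(v) = 2 (y(v) = (v + v)/(v + 0) = (2*v)/v = 2)
459/(p(4) + y(5)*(-7)) + 136/(-203) = 459/((-7 + 2*4) + 2*(-7)) + 136/(-203) = 459/((-7 + 8) - 14) + 136*(-1/203) = 459/(1 - 14) - 136/203 = 459/(-13) - 136/203 = 459*(-1/13) - 136/203 = -459/13 - 136/203 = -94945/2639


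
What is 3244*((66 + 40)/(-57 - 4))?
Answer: -343864/61 ≈ -5637.1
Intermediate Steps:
3244*((66 + 40)/(-57 - 4)) = 3244*(106/(-61)) = 3244*(106*(-1/61)) = 3244*(-106/61) = -343864/61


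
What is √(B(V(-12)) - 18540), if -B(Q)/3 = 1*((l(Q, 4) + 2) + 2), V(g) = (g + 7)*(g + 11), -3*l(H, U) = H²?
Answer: I*√18527 ≈ 136.11*I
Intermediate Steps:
l(H, U) = -H²/3
V(g) = (7 + g)*(11 + g)
B(Q) = -12 + Q² (B(Q) = -3*((-Q²/3 + 2) + 2) = -3*((2 - Q²/3) + 2) = -3*(4 - Q²/3) = -12 + Q²)
√(B(V(-12)) - 18540) = √((-12 + (77 + (-12)² + 18*(-12))²) - 18540) = √((-12 + (77 + 144 - 216)²) - 18540) = √((-12 + 5²) - 18540) = √((-12 + 25) - 18540) = √(13 - 18540) = √(-18527) = I*√18527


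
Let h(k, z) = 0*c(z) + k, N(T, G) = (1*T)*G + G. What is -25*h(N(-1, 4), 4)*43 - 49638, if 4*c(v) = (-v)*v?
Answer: -49638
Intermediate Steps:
c(v) = -v²/4 (c(v) = ((-v)*v)/4 = (-v²)/4 = -v²/4)
N(T, G) = G + G*T (N(T, G) = T*G + G = G*T + G = G + G*T)
h(k, z) = k (h(k, z) = 0*(-z²/4) + k = 0 + k = k)
-25*h(N(-1, 4), 4)*43 - 49638 = -25*4*(1 - 1)*43 - 49638 = -25*4*0*43 - 49638 = -25*0*43 - 49638 = -5*0*43 - 49638 = 0*43 - 49638 = 0 - 49638 = -49638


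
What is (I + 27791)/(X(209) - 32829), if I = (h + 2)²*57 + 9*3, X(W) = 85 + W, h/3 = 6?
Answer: -50618/32535 ≈ -1.5558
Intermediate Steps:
h = 18 (h = 3*6 = 18)
I = 22827 (I = (18 + 2)²*57 + 9*3 = 20²*57 + 27 = 400*57 + 27 = 22800 + 27 = 22827)
(I + 27791)/(X(209) - 32829) = (22827 + 27791)/((85 + 209) - 32829) = 50618/(294 - 32829) = 50618/(-32535) = 50618*(-1/32535) = -50618/32535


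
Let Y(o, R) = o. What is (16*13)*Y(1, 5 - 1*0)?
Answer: 208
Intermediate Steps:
(16*13)*Y(1, 5 - 1*0) = (16*13)*1 = 208*1 = 208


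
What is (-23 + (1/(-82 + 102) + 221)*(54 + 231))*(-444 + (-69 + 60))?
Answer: -114112965/4 ≈ -2.8528e+7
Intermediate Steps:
(-23 + (1/(-82 + 102) + 221)*(54 + 231))*(-444 + (-69 + 60)) = (-23 + (1/20 + 221)*285)*(-444 - 9) = (-23 + (1/20 + 221)*285)*(-453) = (-23 + (4421/20)*285)*(-453) = (-23 + 251997/4)*(-453) = (251905/4)*(-453) = -114112965/4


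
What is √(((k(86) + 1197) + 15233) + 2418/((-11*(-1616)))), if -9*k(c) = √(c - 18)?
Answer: √(2920328917902 - 39498272*√17)/13332 ≈ 128.18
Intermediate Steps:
k(c) = -√(-18 + c)/9 (k(c) = -√(c - 18)/9 = -√(-18 + c)/9)
√(((k(86) + 1197) + 15233) + 2418/((-11*(-1616)))) = √(((-√(-18 + 86)/9 + 1197) + 15233) + 2418/((-11*(-1616)))) = √(((-2*√17/9 + 1197) + 15233) + 2418/17776) = √(((-2*√17/9 + 1197) + 15233) + 2418*(1/17776)) = √(((-2*√17/9 + 1197) + 15233) + 1209/8888) = √(((1197 - 2*√17/9) + 15233) + 1209/8888) = √((16430 - 2*√17/9) + 1209/8888) = √(146031049/8888 - 2*√17/9)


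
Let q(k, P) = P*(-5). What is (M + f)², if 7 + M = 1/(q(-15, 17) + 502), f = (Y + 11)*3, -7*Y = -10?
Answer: 7816504921/8520561 ≈ 917.37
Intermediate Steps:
q(k, P) = -5*P
Y = 10/7 (Y = -⅐*(-10) = 10/7 ≈ 1.4286)
f = 261/7 (f = (10/7 + 11)*3 = (87/7)*3 = 261/7 ≈ 37.286)
M = -2918/417 (M = -7 + 1/(-5*17 + 502) = -7 + 1/(-85 + 502) = -7 + 1/417 = -2918/417 ≈ -6.9976)
(M + f)² = (-2918/417 + 261/7)² = (88411/2919)² = 7816504921/8520561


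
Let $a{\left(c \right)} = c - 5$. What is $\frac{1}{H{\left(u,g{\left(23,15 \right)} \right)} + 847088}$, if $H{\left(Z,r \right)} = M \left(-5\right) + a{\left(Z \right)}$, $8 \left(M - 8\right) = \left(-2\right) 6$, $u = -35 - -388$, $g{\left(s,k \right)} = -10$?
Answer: $\frac{2}{1694807} \approx 1.1801 \cdot 10^{-6}$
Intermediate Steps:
$a{\left(c \right)} = -5 + c$
$u = 353$ ($u = -35 + 388 = 353$)
$M = \frac{13}{2}$ ($M = 8 + \frac{\left(-2\right) 6}{8} = 8 + \frac{1}{8} \left(-12\right) = 8 - \frac{3}{2} = \frac{13}{2} \approx 6.5$)
$H{\left(Z,r \right)} = - \frac{75}{2} + Z$ ($H{\left(Z,r \right)} = \frac{13}{2} \left(-5\right) + \left(-5 + Z\right) = - \frac{65}{2} + \left(-5 + Z\right) = - \frac{75}{2} + Z$)
$\frac{1}{H{\left(u,g{\left(23,15 \right)} \right)} + 847088} = \frac{1}{\left(- \frac{75}{2} + 353\right) + 847088} = \frac{1}{\frac{631}{2} + 847088} = \frac{1}{\frac{1694807}{2}} = \frac{2}{1694807}$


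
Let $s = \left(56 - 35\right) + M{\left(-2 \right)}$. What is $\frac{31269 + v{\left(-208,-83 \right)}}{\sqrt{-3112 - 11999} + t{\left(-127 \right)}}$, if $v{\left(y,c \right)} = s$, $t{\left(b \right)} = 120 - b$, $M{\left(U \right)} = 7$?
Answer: $\frac{7730359}{76120} - \frac{93891 i \sqrt{1679}}{76120} \approx 101.55 - 50.542 i$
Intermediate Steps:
$s = 28$ ($s = \left(56 - 35\right) + 7 = 21 + 7 = 28$)
$v{\left(y,c \right)} = 28$
$\frac{31269 + v{\left(-208,-83 \right)}}{\sqrt{-3112 - 11999} + t{\left(-127 \right)}} = \frac{31269 + 28}{\sqrt{-3112 - 11999} + \left(120 - -127\right)} = \frac{31297}{\sqrt{-15111} + \left(120 + 127\right)} = \frac{31297}{3 i \sqrt{1679} + 247} = \frac{31297}{247 + 3 i \sqrt{1679}}$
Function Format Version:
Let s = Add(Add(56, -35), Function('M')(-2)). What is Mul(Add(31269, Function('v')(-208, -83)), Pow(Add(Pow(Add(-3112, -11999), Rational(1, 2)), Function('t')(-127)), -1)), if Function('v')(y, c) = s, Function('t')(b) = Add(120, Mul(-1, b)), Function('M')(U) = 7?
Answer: Add(Rational(7730359, 76120), Mul(Rational(-93891, 76120), I, Pow(1679, Rational(1, 2)))) ≈ Add(101.55, Mul(-50.542, I))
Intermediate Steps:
s = 28 (s = Add(Add(56, -35), 7) = Add(21, 7) = 28)
Function('v')(y, c) = 28
Mul(Add(31269, Function('v')(-208, -83)), Pow(Add(Pow(Add(-3112, -11999), Rational(1, 2)), Function('t')(-127)), -1)) = Mul(Add(31269, 28), Pow(Add(Pow(Add(-3112, -11999), Rational(1, 2)), Add(120, Mul(-1, -127))), -1)) = Mul(31297, Pow(Add(Pow(-15111, Rational(1, 2)), Add(120, 127)), -1)) = Mul(31297, Pow(Add(Mul(3, I, Pow(1679, Rational(1, 2))), 247), -1)) = Mul(31297, Pow(Add(247, Mul(3, I, Pow(1679, Rational(1, 2)))), -1))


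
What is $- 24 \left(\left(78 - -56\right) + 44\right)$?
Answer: $-4272$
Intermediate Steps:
$- 24 \left(\left(78 - -56\right) + 44\right) = - 24 \left(\left(78 + 56\right) + 44\right) = - 24 \left(134 + 44\right) = \left(-24\right) 178 = -4272$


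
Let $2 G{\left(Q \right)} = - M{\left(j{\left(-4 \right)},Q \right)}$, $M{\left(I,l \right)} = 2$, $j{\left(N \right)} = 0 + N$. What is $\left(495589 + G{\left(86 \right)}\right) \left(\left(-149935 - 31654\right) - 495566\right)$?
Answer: $-335589892140$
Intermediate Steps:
$j{\left(N \right)} = N$
$G{\left(Q \right)} = -1$ ($G{\left(Q \right)} = \frac{\left(-1\right) 2}{2} = \frac{1}{2} \left(-2\right) = -1$)
$\left(495589 + G{\left(86 \right)}\right) \left(\left(-149935 - 31654\right) - 495566\right) = \left(495589 - 1\right) \left(\left(-149935 - 31654\right) - 495566\right) = 495588 \left(\left(-149935 - 31654\right) - 495566\right) = 495588 \left(-181589 - 495566\right) = 495588 \left(-677155\right) = -335589892140$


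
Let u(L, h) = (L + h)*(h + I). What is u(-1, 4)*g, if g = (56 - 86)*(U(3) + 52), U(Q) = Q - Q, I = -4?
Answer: 0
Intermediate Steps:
U(Q) = 0
u(L, h) = (-4 + h)*(L + h) (u(L, h) = (L + h)*(h - 4) = (L + h)*(-4 + h) = (-4 + h)*(L + h))
g = -1560 (g = (56 - 86)*(0 + 52) = -30*52 = -1560)
u(-1, 4)*g = (4**2 - 4*(-1) - 4*4 - 1*4)*(-1560) = (16 + 4 - 16 - 4)*(-1560) = 0*(-1560) = 0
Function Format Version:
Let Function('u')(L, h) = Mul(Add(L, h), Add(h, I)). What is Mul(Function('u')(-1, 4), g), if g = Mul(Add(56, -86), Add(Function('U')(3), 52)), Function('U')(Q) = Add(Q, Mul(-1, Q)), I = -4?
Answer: 0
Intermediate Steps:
Function('U')(Q) = 0
Function('u')(L, h) = Mul(Add(-4, h), Add(L, h)) (Function('u')(L, h) = Mul(Add(L, h), Add(h, -4)) = Mul(Add(L, h), Add(-4, h)) = Mul(Add(-4, h), Add(L, h)))
g = -1560 (g = Mul(Add(56, -86), Add(0, 52)) = Mul(-30, 52) = -1560)
Mul(Function('u')(-1, 4), g) = Mul(Add(Pow(4, 2), Mul(-4, -1), Mul(-4, 4), Mul(-1, 4)), -1560) = Mul(Add(16, 4, -16, -4), -1560) = Mul(0, -1560) = 0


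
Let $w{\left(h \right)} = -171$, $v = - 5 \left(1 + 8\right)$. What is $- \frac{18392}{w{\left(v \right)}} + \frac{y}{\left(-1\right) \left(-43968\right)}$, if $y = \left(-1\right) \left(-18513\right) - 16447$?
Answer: $\frac{7096603}{65952} \approx 107.6$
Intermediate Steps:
$v = -45$ ($v = \left(-5\right) 9 = -45$)
$y = 2066$ ($y = 18513 - 16447 = 2066$)
$- \frac{18392}{w{\left(v \right)}} + \frac{y}{\left(-1\right) \left(-43968\right)} = - \frac{18392}{-171} + \frac{2066}{\left(-1\right) \left(-43968\right)} = \left(-18392\right) \left(- \frac{1}{171}\right) + \frac{2066}{43968} = \frac{968}{9} + 2066 \cdot \frac{1}{43968} = \frac{968}{9} + \frac{1033}{21984} = \frac{7096603}{65952}$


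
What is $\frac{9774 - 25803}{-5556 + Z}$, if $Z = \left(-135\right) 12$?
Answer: $\frac{411}{184} \approx 2.2337$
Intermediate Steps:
$Z = -1620$
$\frac{9774 - 25803}{-5556 + Z} = \frac{9774 - 25803}{-5556 - 1620} = \frac{9774 - 25803}{-7176} = \left(-16029\right) \left(- \frac{1}{7176}\right) = \frac{411}{184}$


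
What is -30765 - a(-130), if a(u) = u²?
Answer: -47665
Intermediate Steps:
-30765 - a(-130) = -30765 - 1*(-130)² = -30765 - 1*16900 = -30765 - 16900 = -47665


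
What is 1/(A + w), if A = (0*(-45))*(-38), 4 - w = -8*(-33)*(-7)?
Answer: 1/1852 ≈ 0.00053996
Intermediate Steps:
w = 1852 (w = 4 - (-8*(-33))*(-7) = 4 - 264*(-7) = 4 - 1*(-1848) = 4 + 1848 = 1852)
A = 0 (A = 0*(-38) = 0)
1/(A + w) = 1/(0 + 1852) = 1/1852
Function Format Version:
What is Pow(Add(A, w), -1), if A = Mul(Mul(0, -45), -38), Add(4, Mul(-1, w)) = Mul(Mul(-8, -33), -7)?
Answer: Rational(1, 1852) ≈ 0.00053996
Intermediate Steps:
w = 1852 (w = Add(4, Mul(-1, Mul(Mul(-8, -33), -7))) = Add(4, Mul(-1, Mul(264, -7))) = Add(4, Mul(-1, -1848)) = Add(4, 1848) = 1852)
A = 0 (A = Mul(0, -38) = 0)
Pow(Add(A, w), -1) = Pow(Add(0, 1852), -1) = Pow(1852, -1) = Rational(1, 1852)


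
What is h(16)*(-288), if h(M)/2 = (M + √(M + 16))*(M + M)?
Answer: -294912 - 73728*√2 ≈ -3.9918e+5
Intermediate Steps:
h(M) = 4*M*(M + √(16 + M)) (h(M) = 2*((M + √(M + 16))*(M + M)) = 2*((M + √(16 + M))*(2*M)) = 2*(2*M*(M + √(16 + M))) = 4*M*(M + √(16 + M)))
h(16)*(-288) = (4*16*(16 + √(16 + 16)))*(-288) = (4*16*(16 + √32))*(-288) = (4*16*(16 + 4*√2))*(-288) = (1024 + 256*√2)*(-288) = -294912 - 73728*√2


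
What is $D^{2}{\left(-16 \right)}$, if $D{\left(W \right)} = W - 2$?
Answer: $324$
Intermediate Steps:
$D{\left(W \right)} = -2 + W$ ($D{\left(W \right)} = W - 2 = -2 + W$)
$D^{2}{\left(-16 \right)} = \left(-2 - 16\right)^{2} = \left(-18\right)^{2} = 324$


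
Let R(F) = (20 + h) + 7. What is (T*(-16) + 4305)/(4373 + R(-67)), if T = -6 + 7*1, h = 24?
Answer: 4289/4424 ≈ 0.96948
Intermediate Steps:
R(F) = 51 (R(F) = (20 + 24) + 7 = 44 + 7 = 51)
T = 1 (T = -6 + 7 = 1)
(T*(-16) + 4305)/(4373 + R(-67)) = (1*(-16) + 4305)/(4373 + 51) = (-16 + 4305)/4424 = 4289*(1/4424) = 4289/4424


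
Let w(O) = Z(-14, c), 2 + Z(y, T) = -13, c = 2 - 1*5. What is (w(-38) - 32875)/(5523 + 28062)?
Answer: -6578/6717 ≈ -0.97931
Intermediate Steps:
c = -3 (c = 2 - 5 = -3)
Z(y, T) = -15 (Z(y, T) = -2 - 13 = -15)
w(O) = -15
(w(-38) - 32875)/(5523 + 28062) = (-15 - 32875)/(5523 + 28062) = -32890/33585 = -32890*1/33585 = -6578/6717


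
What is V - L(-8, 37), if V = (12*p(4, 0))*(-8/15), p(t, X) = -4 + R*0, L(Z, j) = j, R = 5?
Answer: -57/5 ≈ -11.400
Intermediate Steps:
p(t, X) = -4 (p(t, X) = -4 + 5*0 = -4 + 0 = -4)
V = 128/5 (V = (12*(-4))*(-8/15) = -(-384)/15 = -48*(-8/15) = 128/5 ≈ 25.600)
V - L(-8, 37) = 128/5 - 1*37 = 128/5 - 37 = -57/5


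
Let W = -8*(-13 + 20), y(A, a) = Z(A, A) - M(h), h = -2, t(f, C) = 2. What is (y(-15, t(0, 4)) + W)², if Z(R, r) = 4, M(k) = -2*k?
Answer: 3136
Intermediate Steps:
y(A, a) = 0 (y(A, a) = 4 - (-2)*(-2) = 4 - 1*4 = 4 - 4 = 0)
W = -56 (W = -8*7 = -56)
(y(-15, t(0, 4)) + W)² = (0 - 56)² = (-56)² = 3136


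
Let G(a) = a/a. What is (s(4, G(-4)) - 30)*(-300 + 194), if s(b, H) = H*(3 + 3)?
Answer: 2544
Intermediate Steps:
G(a) = 1
s(b, H) = 6*H (s(b, H) = H*6 = 6*H)
(s(4, G(-4)) - 30)*(-300 + 194) = (6*1 - 30)*(-300 + 194) = (6 - 30)*(-106) = -24*(-106) = 2544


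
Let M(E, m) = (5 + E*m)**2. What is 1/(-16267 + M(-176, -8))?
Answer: 1/1980302 ≈ 5.0497e-7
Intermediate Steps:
1/(-16267 + M(-176, -8)) = 1/(-16267 + (5 - 176*(-8))**2) = 1/(-16267 + (5 + 1408)**2) = 1/(-16267 + 1413**2) = 1/(-16267 + 1996569) = 1/1980302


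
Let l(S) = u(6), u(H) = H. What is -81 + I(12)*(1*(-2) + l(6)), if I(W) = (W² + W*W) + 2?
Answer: 1079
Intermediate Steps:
l(S) = 6
I(W) = 2 + 2*W² (I(W) = (W² + W²) + 2 = 2*W² + 2 = 2 + 2*W²)
-81 + I(12)*(1*(-2) + l(6)) = -81 + (2 + 2*12²)*(1*(-2) + 6) = -81 + (2 + 2*144)*(-2 + 6) = -81 + (2 + 288)*4 = -81 + 290*4 = -81 + 1160 = 1079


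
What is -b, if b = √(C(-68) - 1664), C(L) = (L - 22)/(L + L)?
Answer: -I*√1922819/34 ≈ -40.784*I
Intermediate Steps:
C(L) = (-22 + L)/(2*L) (C(L) = (-22 + L)/((2*L)) = (-22 + L)*(1/(2*L)) = (-22 + L)/(2*L))
b = I*√1922819/34 (b = √((½)*(-22 - 68)/(-68) - 1664) = √((½)*(-1/68)*(-90) - 1664) = √(45/68 - 1664) = √(-113107/68) = I*√1922819/34 ≈ 40.784*I)
-b = -I*√1922819/34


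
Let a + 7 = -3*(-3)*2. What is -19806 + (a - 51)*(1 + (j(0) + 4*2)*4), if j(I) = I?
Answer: -21126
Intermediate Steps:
a = 11 (a = -7 - 3*(-3)*2 = -7 + 9*2 = -7 + 18 = 11)
-19806 + (a - 51)*(1 + (j(0) + 4*2)*4) = -19806 + (11 - 51)*(1 + (0 + 4*2)*4) = -19806 - 40*(1 + (0 + 8)*4) = -19806 - 40*(1 + 8*4) = -19806 - 40*(1 + 32) = -19806 - 40*33 = -19806 - 1320 = -21126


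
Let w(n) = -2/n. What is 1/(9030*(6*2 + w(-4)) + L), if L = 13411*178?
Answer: 1/2500033 ≈ 3.9999e-7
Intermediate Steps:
L = 2387158
1/(9030*(6*2 + w(-4)) + L) = 1/(9030*(6*2 - 2/(-4)) + 2387158) = 1/(9030*(12 - 2*(-¼)) + 2387158) = 1/(9030*(12 + ½) + 2387158) = 1/(9030*(25/2) + 2387158) = 1/(112875 + 2387158) = 1/2500033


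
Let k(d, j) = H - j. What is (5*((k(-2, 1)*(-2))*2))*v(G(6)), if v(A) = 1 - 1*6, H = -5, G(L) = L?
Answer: -600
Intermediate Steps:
v(A) = -5 (v(A) = 1 - 6 = -5)
k(d, j) = -5 - j
(5*((k(-2, 1)*(-2))*2))*v(G(6)) = (5*(((-5 - 1*1)*(-2))*2))*(-5) = (5*(((-5 - 1)*(-2))*2))*(-5) = (5*(-6*(-2)*2))*(-5) = (5*(12*2))*(-5) = (5*24)*(-5) = 120*(-5) = -600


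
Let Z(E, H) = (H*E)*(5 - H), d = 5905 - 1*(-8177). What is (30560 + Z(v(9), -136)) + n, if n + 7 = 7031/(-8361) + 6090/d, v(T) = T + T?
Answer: -6173782162547/19623267 ≈ -3.1462e+5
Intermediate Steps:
v(T) = 2*T
d = 14082 (d = 5905 + 8177 = 14082)
n = -145378211/19623267 (n = -7 + (7031/(-8361) + 6090/14082) = -7 + (7031*(-1/8361) + 6090*(1/14082)) = -7 + (-7031/8361 + 1015/2347) = -7 - 8015342/19623267 = -145378211/19623267 ≈ -7.4085)
Z(E, H) = E*H*(5 - H) (Z(E, H) = (E*H)*(5 - H) = E*H*(5 - H))
(30560 + Z(v(9), -136)) + n = (30560 + (2*9)*(-136)*(5 - 1*(-136))) - 145378211/19623267 = (30560 + 18*(-136)*(5 + 136)) - 145378211/19623267 = (30560 + 18*(-136)*141) - 145378211/19623267 = (30560 - 345168) - 145378211/19623267 = -314608 - 145378211/19623267 = -6173782162547/19623267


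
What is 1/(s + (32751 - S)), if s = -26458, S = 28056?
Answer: -1/21763 ≈ -4.5950e-5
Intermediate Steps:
1/(s + (32751 - S)) = 1/(-26458 + (32751 - 1*28056)) = 1/(-26458 + (32751 - 28056)) = 1/(-26458 + 4695) = 1/(-21763) = -1/21763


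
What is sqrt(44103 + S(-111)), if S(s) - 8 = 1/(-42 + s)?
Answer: 23*sqrt(216886)/51 ≈ 210.03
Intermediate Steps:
S(s) = 8 + 1/(-42 + s)
sqrt(44103 + S(-111)) = sqrt(44103 + (-335 + 8*(-111))/(-42 - 111)) = sqrt(44103 + (-335 - 888)/(-153)) = sqrt(44103 - 1/153*(-1223)) = sqrt(44103 + 1223/153) = sqrt(6748982/153) = 23*sqrt(216886)/51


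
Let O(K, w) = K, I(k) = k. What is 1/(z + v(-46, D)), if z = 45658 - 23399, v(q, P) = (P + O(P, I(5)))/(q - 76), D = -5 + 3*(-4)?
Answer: 61/1357816 ≈ 4.4925e-5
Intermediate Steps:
D = -17 (D = -5 - 12 = -17)
v(q, P) = 2*P/(-76 + q) (v(q, P) = (P + P)/(q - 76) = (2*P)/(-76 + q) = 2*P/(-76 + q))
z = 22259
1/(z + v(-46, D)) = 1/(22259 + 2*(-17)/(-76 - 46)) = 1/(22259 + 2*(-17)/(-122)) = 1/(22259 + 2*(-17)*(-1/122)) = 1/(22259 + 17/61) = 1/(1357816/61) = 61/1357816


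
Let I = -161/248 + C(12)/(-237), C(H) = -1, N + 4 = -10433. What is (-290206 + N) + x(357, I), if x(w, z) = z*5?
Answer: -17670782513/58776 ≈ -3.0065e+5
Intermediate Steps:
N = -10437 (N = -4 - 10433 = -10437)
I = -37909/58776 (I = -161/248 - 1/(-237) = -161*1/248 - 1*(-1/237) = -161/248 + 1/237 = -37909/58776 ≈ -0.64497)
x(w, z) = 5*z
(-290206 + N) + x(357, I) = (-290206 - 10437) + 5*(-37909/58776) = -300643 - 189545/58776 = -17670782513/58776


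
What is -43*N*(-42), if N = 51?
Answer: 92106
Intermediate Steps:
-43*N*(-42) = -43*51*(-42) = -2193*(-42) = 92106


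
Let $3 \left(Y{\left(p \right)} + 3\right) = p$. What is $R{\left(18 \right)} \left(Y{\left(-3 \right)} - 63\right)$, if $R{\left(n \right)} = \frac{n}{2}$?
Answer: $-603$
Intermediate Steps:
$Y{\left(p \right)} = -3 + \frac{p}{3}$
$R{\left(n \right)} = \frac{n}{2}$ ($R{\left(n \right)} = n \frac{1}{2} = \frac{n}{2}$)
$R{\left(18 \right)} \left(Y{\left(-3 \right)} - 63\right) = \frac{1}{2} \cdot 18 \left(\left(-3 + \frac{1}{3} \left(-3\right)\right) - 63\right) = 9 \left(\left(-3 - 1\right) - 63\right) = 9 \left(-4 - 63\right) = 9 \left(-67\right) = -603$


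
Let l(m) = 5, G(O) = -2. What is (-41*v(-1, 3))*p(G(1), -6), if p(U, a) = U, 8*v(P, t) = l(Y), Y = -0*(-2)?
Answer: 205/4 ≈ 51.250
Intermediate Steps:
Y = 0 (Y = -1*0 = 0)
v(P, t) = 5/8 (v(P, t) = (⅛)*5 = 5/8)
(-41*v(-1, 3))*p(G(1), -6) = -41*5/8*(-2) = -205/8*(-2) = 205/4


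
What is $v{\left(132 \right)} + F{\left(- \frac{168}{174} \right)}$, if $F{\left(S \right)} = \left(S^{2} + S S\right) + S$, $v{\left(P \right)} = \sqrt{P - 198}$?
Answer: $\frac{756}{841} + i \sqrt{66} \approx 0.89893 + 8.124 i$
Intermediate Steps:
$v{\left(P \right)} = \sqrt{-198 + P}$
$F{\left(S \right)} = S + 2 S^{2}$ ($F{\left(S \right)} = \left(S^{2} + S^{2}\right) + S = 2 S^{2} + S = S + 2 S^{2}$)
$v{\left(132 \right)} + F{\left(- \frac{168}{174} \right)} = \sqrt{-198 + 132} + - \frac{168}{174} \left(1 + 2 \left(- \frac{168}{174}\right)\right) = \sqrt{-66} + \left(-168\right) \frac{1}{174} \left(1 + 2 \left(\left(-168\right) \frac{1}{174}\right)\right) = i \sqrt{66} - \frac{28 \left(1 + 2 \left(- \frac{28}{29}\right)\right)}{29} = i \sqrt{66} - \frac{28 \left(1 - \frac{56}{29}\right)}{29} = i \sqrt{66} - - \frac{756}{841} = i \sqrt{66} + \frac{756}{841} = \frac{756}{841} + i \sqrt{66}$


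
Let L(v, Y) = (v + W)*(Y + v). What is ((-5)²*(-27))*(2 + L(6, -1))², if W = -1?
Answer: -492075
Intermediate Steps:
L(v, Y) = (-1 + v)*(Y + v) (L(v, Y) = (v - 1)*(Y + v) = (-1 + v)*(Y + v))
((-5)²*(-27))*(2 + L(6, -1))² = ((-5)²*(-27))*(2 + (6² - 1*(-1) - 1*6 - 1*6))² = (25*(-27))*(2 + (36 + 1 - 6 - 6))² = -675*(2 + 25)² = -675*27² = -675*729 = -492075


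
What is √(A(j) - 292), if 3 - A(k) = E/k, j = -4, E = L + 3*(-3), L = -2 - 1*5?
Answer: I*√293 ≈ 17.117*I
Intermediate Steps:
L = -7 (L = -2 - 5 = -7)
E = -16 (E = -7 + 3*(-3) = -7 - 9 = -16)
A(k) = 3 + 16/k (A(k) = 3 - (-16)/k = 3 + 16/k)
√(A(j) - 292) = √((3 + 16/(-4)) - 292) = √((3 + 16*(-¼)) - 292) = √((3 - 4) - 292) = √(-1 - 292) = √(-293) = I*√293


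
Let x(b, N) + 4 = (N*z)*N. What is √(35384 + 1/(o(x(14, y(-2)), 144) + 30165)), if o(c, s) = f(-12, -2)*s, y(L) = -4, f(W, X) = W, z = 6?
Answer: √28613730523533/28437 ≈ 188.11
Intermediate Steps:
x(b, N) = -4 + 6*N² (x(b, N) = -4 + (N*6)*N = -4 + (6*N)*N = -4 + 6*N²)
o(c, s) = -12*s
√(35384 + 1/(o(x(14, y(-2)), 144) + 30165)) = √(35384 + 1/(-12*144 + 30165)) = √(35384 + 1/(-1728 + 30165)) = √(35384 + 1/28437) = √(1006214809/28437) = √28613730523533/28437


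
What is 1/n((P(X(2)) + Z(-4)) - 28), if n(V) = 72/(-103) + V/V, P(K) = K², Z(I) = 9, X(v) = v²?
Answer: 103/31 ≈ 3.3226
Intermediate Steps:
n(V) = 31/103 (n(V) = 72*(-1/103) + 1 = -72/103 + 1 = 31/103)
1/n((P(X(2)) + Z(-4)) - 28) = 1/(31/103) = 103/31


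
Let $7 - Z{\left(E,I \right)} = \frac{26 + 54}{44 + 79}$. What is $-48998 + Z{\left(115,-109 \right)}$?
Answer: $- \frac{6025973}{123} \approx -48992.0$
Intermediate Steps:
$Z{\left(E,I \right)} = \frac{781}{123}$ ($Z{\left(E,I \right)} = 7 - \frac{26 + 54}{44 + 79} = 7 - \frac{80}{123} = \frac{781}{123}$)
$-48998 + Z{\left(115,-109 \right)} = -48998 + \frac{781}{123} = - \frac{6025973}{123}$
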